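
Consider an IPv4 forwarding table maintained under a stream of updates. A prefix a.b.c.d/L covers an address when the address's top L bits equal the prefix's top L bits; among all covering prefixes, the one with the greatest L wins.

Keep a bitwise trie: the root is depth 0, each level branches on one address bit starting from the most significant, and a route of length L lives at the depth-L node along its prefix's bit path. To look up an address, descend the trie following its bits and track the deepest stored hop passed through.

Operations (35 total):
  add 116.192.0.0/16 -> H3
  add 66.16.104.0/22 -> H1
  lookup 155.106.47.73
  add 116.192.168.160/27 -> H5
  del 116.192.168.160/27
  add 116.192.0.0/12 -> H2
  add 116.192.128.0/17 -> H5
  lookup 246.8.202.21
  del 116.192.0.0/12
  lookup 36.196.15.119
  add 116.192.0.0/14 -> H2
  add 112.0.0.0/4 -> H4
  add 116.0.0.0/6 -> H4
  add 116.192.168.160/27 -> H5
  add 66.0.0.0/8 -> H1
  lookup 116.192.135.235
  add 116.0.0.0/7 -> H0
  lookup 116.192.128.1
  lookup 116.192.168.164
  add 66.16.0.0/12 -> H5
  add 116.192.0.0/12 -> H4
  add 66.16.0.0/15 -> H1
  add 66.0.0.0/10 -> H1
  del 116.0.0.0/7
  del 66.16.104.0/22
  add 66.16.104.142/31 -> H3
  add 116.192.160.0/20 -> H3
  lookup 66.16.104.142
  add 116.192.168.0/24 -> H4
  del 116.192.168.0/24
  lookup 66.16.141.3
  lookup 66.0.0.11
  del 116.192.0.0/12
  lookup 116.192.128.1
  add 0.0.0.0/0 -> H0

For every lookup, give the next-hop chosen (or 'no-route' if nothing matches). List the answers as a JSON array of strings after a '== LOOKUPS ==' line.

Apply in order:
  + 116.192.0.0/16 (H3) depth=16
  + 66.16.104.0/22 (H1) depth=22
  Q 155.106.47.73: descend ε ; hops seen [∅] ; pick no-route
  + 116.192.168.160/27 (H5) depth=27
  del 116.192.168.160/27 (clear depth 27)
  + 116.192.0.0/12 (H2) depth=12
  + 116.192.128.0/17 (H5) depth=17
  Q 246.8.202.21: descend ε ; hops seen [∅] ; pick no-route
  del 116.192.0.0/12 (clear depth 12)
  Q 36.196.15.119: descend 0 ; hops seen [∅] ; pick no-route
  + 116.192.0.0/14 (H2) depth=14
  + 112.0.0.0/4 (H4) depth=4
  + 116.0.0.0/6 (H4) depth=6
  + 116.192.168.160/27 (H5) depth=27
  + 66.0.0.0/8 (H1) depth=8
  Q 116.192.135.235: descend 011101001100000010 ; hops seen [H4,H4,H2,H3,H5] ; pick H5
  + 116.0.0.0/7 (H0) depth=7
  Q 116.192.128.1: descend 011101001100000010 ; hops seen [H4,H4,H0,H2,H3,H5] ; pick H5
  Q 116.192.168.164: descend 011101001100000010101000101 ; hops seen [H4,H4,H0,H2,H3,H5,H5] ; pick H5
  + 66.16.0.0/12 (H5) depth=12
  + 116.192.0.0/12 (H4) depth=12
  + 66.16.0.0/15 (H1) depth=15
  + 66.0.0.0/10 (H1) depth=10
  del 116.0.0.0/7 (clear depth 7)
  del 66.16.104.0/22 (clear depth 22)
  + 66.16.104.142/31 (H3) depth=31
  + 116.192.160.0/20 (H3) depth=20
  Q 66.16.104.142: descend 0100001000010000011010001000111 ; hops seen [H1,H1,H5,H1,H3] ; pick H3
  + 116.192.168.0/24 (H4) depth=24
  del 116.192.168.0/24 (clear depth 24)
  Q 66.16.141.3: descend 0100001000010000 ; hops seen [H1,H1,H5,H1] ; pick H1
  Q 66.0.0.11: descend 01000010000 ; hops seen [H1,H1] ; pick H1
  del 116.192.0.0/12 (clear depth 12)
  Q 116.192.128.1: descend 011101001100000010 ; hops seen [H4,H4,H2,H3,H5] ; pick H5
  + 0.0.0.0/0 (H0) depth=0

== LOOKUPS ==
["no-route","no-route","no-route","H5","H5","H5","H3","H1","H1","H5"]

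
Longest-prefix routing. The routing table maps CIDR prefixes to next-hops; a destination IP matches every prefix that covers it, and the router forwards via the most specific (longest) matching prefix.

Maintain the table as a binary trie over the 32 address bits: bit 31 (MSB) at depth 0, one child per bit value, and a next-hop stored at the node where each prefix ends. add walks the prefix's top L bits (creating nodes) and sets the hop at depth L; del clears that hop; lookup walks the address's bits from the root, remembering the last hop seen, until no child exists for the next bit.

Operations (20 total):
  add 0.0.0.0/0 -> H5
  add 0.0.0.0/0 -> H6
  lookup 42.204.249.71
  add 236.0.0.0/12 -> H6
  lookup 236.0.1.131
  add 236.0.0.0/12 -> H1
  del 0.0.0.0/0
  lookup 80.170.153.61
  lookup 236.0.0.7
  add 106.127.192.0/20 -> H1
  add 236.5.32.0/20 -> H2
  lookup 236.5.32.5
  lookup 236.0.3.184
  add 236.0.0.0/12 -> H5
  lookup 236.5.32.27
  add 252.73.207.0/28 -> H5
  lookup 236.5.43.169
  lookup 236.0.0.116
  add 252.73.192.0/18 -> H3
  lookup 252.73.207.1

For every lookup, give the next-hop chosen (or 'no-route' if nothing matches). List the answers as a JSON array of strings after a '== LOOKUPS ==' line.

Apply in order:
  + 0.0.0.0/0 (H5) depth=0
  + 0.0.0.0/0 (H6) depth=0
  ? 42.204.249.71  path d0:H6  best=H6
  + 236.0.0.0/12 (H6) depth=12
  ? 236.0.1.131  path d0:H6→d1:-→d2:-→d3:-→d4:-→d5:-→d6:-→d7:-→d8:-→d9:-→d10:-→d11:-→d12:H6  best=H6
  + 236.0.0.0/12 (H1) depth=12
  - 0.0.0.0/0 clear@0
  ? 80.170.153.61  path d0:-  best=no-route
  ? 236.0.0.7  path d0:-→d1:-→d2:-→d3:-→d4:-→d5:-→d6:-→d7:-→d8:-→d9:-→d10:-→d11:-→d12:H1  best=H1
  + 106.127.192.0/20 (H1) depth=20
  + 236.5.32.0/20 (H2) depth=20
  ? 236.5.32.5  path d0:-→d1:-→d2:-→d3:-→d4:-→d5:-→d6:-→d7:-→d8:-→d9:-→d10:-→d11:-→d12:H1→d13:-→d14:-→d15:-→d16:-→d17:-→d18:-→d19:-→d20:H2  best=H2
  ? 236.0.3.184  path d0:-→d1:-→d2:-→d3:-→d4:-→d5:-→d6:-→d7:-→d8:-→d9:-→d10:-→d11:-→d12:H1→d13:-  best=H1
  + 236.0.0.0/12 (H5) depth=12
  ? 236.5.32.27  path d0:-→d1:-→d2:-→d3:-→d4:-→d5:-→d6:-→d7:-→d8:-→d9:-→d10:-→d11:-→d12:H5→d13:-→d14:-→d15:-→d16:-→d17:-→d18:-→d19:-→d20:H2  best=H2
  + 252.73.207.0/28 (H5) depth=28
  ? 236.5.43.169  path d0:-→d1:-→d2:-→d3:-→d4:-→d5:-→d6:-→d7:-→d8:-→d9:-→d10:-→d11:-→d12:H5→d13:-→d14:-→d15:-→d16:-→d17:-→d18:-→d19:-→d20:H2  best=H2
  ? 236.0.0.116  path d0:-→d1:-→d2:-→d3:-→d4:-→d5:-→d6:-→d7:-→d8:-→d9:-→d10:-→d11:-→d12:H5→d13:-  best=H5
  + 252.73.192.0/18 (H3) depth=18
  ? 252.73.207.1  path d0:-→d1:-→d2:-→d3:-→d4:-→d5:-→d6:-→d7:-→d8:-→d9:-→d10:-→d11:-→d12:-→d13:-→d14:-→d15:-→d16:-→d17:-→d18:H3→d19:-→d20:-→d21:-→d22:-→d23:-→d24:-→d25:-→d26:-→d27:-→d28:H5  best=H5

== LOOKUPS ==
["H6","H6","no-route","H1","H2","H1","H2","H2","H5","H5"]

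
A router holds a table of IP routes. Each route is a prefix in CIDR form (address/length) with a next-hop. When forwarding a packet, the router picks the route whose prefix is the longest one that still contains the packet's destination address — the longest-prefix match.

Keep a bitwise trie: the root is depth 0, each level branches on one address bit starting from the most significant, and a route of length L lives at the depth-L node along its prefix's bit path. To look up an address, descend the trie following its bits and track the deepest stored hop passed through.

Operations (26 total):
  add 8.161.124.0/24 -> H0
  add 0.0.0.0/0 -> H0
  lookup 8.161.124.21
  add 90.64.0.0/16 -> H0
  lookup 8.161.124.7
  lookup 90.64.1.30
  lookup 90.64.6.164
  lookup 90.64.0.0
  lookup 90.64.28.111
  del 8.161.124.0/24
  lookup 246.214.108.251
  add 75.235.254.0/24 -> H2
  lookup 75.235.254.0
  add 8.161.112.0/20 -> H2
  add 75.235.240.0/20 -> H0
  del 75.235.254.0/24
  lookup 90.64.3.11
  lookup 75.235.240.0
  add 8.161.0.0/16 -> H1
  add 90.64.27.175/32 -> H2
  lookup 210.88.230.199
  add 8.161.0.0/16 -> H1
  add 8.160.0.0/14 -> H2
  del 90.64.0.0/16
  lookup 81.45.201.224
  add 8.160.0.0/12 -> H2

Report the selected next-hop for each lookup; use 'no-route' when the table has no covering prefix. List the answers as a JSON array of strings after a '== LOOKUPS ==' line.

Apply in order:
  add 8.161.124.0/24 -> H0 at depth 24
  add 0.0.0.0/0 -> H0 at depth 0
  Q 8.161.124.21: descend 000010001010000101111100 ; hops seen [H0,H0] ; pick H0
  add 90.64.0.0/16 -> H0 at depth 16
  Q 8.161.124.7: descend 000010001010000101111100 ; hops seen [H0,H0] ; pick H0
  Q 90.64.1.30: descend 0101101001000000 ; hops seen [H0,H0] ; pick H0
  Q 90.64.6.164: descend 0101101001000000 ; hops seen [H0,H0] ; pick H0
  Q 90.64.0.0: descend 0101101001000000 ; hops seen [H0,H0] ; pick H0
  Q 90.64.28.111: descend 0101101001000000 ; hops seen [H0,H0] ; pick H0
  del 8.161.124.0/24 (clear depth 24)
  Q 246.214.108.251: descend ε ; hops seen [H0] ; pick H0
  add 75.235.254.0/24 -> H2 at depth 24
  Q 75.235.254.0: descend 010010111110101111111110 ; hops seen [H0,H2] ; pick H2
  add 8.161.112.0/20 -> H2 at depth 20
  add 75.235.240.0/20 -> H0 at depth 20
  del 75.235.254.0/24 (clear depth 24)
  Q 90.64.3.11: descend 0101101001000000 ; hops seen [H0,H0] ; pick H0
  Q 75.235.240.0: descend 01001011111010111111 ; hops seen [H0,H0] ; pick H0
  add 8.161.0.0/16 -> H1 at depth 16
  add 90.64.27.175/32 -> H2 at depth 32
  Q 210.88.230.199: descend ε ; hops seen [H0] ; pick H0
  add 8.161.0.0/16 -> H1 at depth 16
  add 8.160.0.0/14 -> H2 at depth 14
  del 90.64.0.0/16 (clear depth 16)
  Q 81.45.201.224: descend 0101 ; hops seen [H0] ; pick H0
  add 8.160.0.0/12 -> H2 at depth 12

== LOOKUPS ==
["H0","H0","H0","H0","H0","H0","H0","H2","H0","H0","H0","H0"]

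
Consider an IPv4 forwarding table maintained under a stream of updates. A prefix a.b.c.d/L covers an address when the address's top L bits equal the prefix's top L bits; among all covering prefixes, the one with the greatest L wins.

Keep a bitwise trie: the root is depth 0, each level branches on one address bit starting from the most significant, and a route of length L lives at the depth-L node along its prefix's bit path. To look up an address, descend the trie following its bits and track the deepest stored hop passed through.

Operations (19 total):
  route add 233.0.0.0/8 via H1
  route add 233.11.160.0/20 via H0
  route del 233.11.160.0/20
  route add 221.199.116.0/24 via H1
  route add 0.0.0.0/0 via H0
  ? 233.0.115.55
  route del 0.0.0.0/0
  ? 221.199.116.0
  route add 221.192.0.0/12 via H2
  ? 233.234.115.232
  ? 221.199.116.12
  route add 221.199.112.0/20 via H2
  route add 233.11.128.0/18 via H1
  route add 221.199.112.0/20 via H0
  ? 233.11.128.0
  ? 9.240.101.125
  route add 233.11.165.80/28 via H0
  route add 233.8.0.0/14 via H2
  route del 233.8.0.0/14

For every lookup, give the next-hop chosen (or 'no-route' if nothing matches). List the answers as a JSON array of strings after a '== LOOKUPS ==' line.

Trace:
  + 233.0.0.0/8 (H1) depth=8
  + 233.11.160.0/20 (H0) depth=20
  del 233.11.160.0/20 (clear depth 20)
  + 221.199.116.0/24 (H1) depth=24
  + 0.0.0.0/0 (H0) depth=0
  lookup 233.0.115.55: bits 111010010000 walk d0:H0→d1:-→d2:-→d3:-→d4:-→d5:-→d6:-→d7:-→d8:H1→d9:-→d10:-→d11:-→d12:- -> H1
  del 0.0.0.0/0 (clear depth 0)
  lookup 221.199.116.0: bits 110111011100011101110100 walk d0:-→d1:-→d2:-→d3:-→d4:-→d5:-→d6:-→d7:-→d8:-→d9:-→d10:-→d11:-→d12:-→d13:-→d14:-→d15:-→d16:-→d17:-→d18:-→d19:-→d20:-→d21:-→d22:-→d23:-→d24:H1 -> H1
  + 221.192.0.0/12 (H2) depth=12
  lookup 233.234.115.232: bits 11101001 walk d0:-→d1:-→d2:-→d3:-→d4:-→d5:-→d6:-→d7:-→d8:H1 -> H1
  lookup 221.199.116.12: bits 110111011100011101110100 walk d0:-→d1:-→d2:-→d3:-→d4:-→d5:-→d6:-→d7:-→d8:-→d9:-→d10:-→d11:-→d12:H2→d13:-→d14:-→d15:-→d16:-→d17:-→d18:-→d19:-→d20:-→d21:-→d22:-→d23:-→d24:H1 -> H1
  + 221.199.112.0/20 (H2) depth=20
  + 233.11.128.0/18 (H1) depth=18
  + 221.199.112.0/20 (H0) depth=20
  lookup 233.11.128.0: bits 111010010000101110 walk d0:-→d1:-→d2:-→d3:-→d4:-→d5:-→d6:-→d7:-→d8:H1→d9:-→d10:-→d11:-→d12:-→d13:-→d14:-→d15:-→d16:-→d17:-→d18:H1 -> H1
  lookup 9.240.101.125: bits ε walk d0:- -> no-route
  + 233.11.165.80/28 (H0) depth=28
  + 233.8.0.0/14 (H2) depth=14
  del 233.8.0.0/14 (clear depth 14)

== LOOKUPS ==
["H1","H1","H1","H1","H1","no-route"]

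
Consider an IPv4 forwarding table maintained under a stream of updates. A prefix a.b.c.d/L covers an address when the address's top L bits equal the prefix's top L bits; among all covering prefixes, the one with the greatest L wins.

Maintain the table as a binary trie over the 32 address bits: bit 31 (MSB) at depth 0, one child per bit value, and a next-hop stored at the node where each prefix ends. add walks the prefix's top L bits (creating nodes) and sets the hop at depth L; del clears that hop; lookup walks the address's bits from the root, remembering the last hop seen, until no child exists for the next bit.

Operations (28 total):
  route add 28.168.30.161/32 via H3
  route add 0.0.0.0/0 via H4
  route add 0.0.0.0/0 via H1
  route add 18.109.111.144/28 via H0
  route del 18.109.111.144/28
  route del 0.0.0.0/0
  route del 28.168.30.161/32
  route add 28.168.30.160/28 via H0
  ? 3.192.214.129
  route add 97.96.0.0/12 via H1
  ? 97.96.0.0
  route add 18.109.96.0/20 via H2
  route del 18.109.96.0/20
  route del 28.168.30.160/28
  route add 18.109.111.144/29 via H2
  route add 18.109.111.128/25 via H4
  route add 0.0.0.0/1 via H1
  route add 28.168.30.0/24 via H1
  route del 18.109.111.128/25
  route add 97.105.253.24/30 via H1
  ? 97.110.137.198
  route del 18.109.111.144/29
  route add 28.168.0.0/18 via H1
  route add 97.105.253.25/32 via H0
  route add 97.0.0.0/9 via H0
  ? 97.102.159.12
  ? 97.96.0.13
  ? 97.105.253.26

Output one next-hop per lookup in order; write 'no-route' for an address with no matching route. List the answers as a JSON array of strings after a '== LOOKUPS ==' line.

Process each operation:
  add 28.168.30.161/32 -> H3 at depth 32
  add 0.0.0.0/0 -> H4 at depth 0
  add 0.0.0.0/0 -> H1 at depth 0
  add 18.109.111.144/28 -> H0 at depth 28
  del 18.109.111.144/28 (clear depth 28)
  del 0.0.0.0/0 (clear depth 0)
  del 28.168.30.161/32 (clear depth 32)
  add 28.168.30.160/28 -> H0 at depth 28
  lookup 3.192.214.129: bits 000 walk d0:-→d1:-→d2:-→d3:- -> no-route
  add 97.96.0.0/12 -> H1 at depth 12
  lookup 97.96.0.0: bits 011000010110 walk d0:-→d1:-→d2:-→d3:-→d4:-→d5:-→d6:-→d7:-→d8:-→d9:-→d10:-→d11:-→d12:H1 -> H1
  add 18.109.96.0/20 -> H2 at depth 20
  del 18.109.96.0/20 (clear depth 20)
  del 28.168.30.160/28 (clear depth 28)
  add 18.109.111.144/29 -> H2 at depth 29
  add 18.109.111.128/25 -> H4 at depth 25
  add 0.0.0.0/1 -> H1 at depth 1
  add 28.168.30.0/24 -> H1 at depth 24
  del 18.109.111.128/25 (clear depth 25)
  add 97.105.253.24/30 -> H1 at depth 30
  lookup 97.110.137.198: bits 0110000101101 walk d0:-→d1:H1→d2:-→d3:-→d4:-→d5:-→d6:-→d7:-→d8:-→d9:-→d10:-→d11:-→d12:H1→d13:- -> H1
  del 18.109.111.144/29 (clear depth 29)
  add 28.168.0.0/18 -> H1 at depth 18
  add 97.105.253.25/32 -> H0 at depth 32
  add 97.0.0.0/9 -> H0 at depth 9
  lookup 97.102.159.12: bits 011000010110 walk d0:-→d1:H1→d2:-→d3:-→d4:-→d5:-→d6:-→d7:-→d8:-→d9:H0→d10:-→d11:-→d12:H1 -> H1
  lookup 97.96.0.13: bits 011000010110 walk d0:-→d1:H1→d2:-→d3:-→d4:-→d5:-→d6:-→d7:-→d8:-→d9:H0→d10:-→d11:-→d12:H1 -> H1
  lookup 97.105.253.26: bits 011000010110100111111101000110 walk d0:-→d1:H1→d2:-→d3:-→d4:-→d5:-→d6:-→d7:-→d8:-→d9:H0→d10:-→d11:-→d12:H1→d13:-→d14:-→d15:-→d16:-→d17:-→d18:-→d19:-→d20:-→d21:-→d22:-→d23:-→d24:-→d25:-→d26:-→d27:-→d28:-→d29:-→d30:H1 -> H1

== LOOKUPS ==
["no-route","H1","H1","H1","H1","H1"]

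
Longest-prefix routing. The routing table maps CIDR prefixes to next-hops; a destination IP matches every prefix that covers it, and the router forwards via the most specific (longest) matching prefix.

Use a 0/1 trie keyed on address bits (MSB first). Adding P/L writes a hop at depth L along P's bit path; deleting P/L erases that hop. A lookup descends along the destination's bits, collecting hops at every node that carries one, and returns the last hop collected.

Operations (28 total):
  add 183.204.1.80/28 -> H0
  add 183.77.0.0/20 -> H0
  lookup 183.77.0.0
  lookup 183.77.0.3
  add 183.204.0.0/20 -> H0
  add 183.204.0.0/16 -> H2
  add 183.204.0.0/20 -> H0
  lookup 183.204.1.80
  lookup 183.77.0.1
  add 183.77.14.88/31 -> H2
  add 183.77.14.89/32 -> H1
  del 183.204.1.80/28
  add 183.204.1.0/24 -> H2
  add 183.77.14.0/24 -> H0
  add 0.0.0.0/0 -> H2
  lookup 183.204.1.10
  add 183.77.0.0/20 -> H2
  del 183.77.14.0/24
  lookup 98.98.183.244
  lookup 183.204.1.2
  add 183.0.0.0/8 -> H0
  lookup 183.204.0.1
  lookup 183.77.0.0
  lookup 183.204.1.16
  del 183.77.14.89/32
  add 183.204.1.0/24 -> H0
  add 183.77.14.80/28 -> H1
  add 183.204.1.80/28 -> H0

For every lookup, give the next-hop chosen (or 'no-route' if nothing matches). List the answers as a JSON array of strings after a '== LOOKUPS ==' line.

Apply in order:
  + 183.204.1.80/28 (H0) depth=28
  + 183.77.0.0/20 (H0) depth=20
  lookup 183.77.0.0: bits 10110111010011010000 walk d0:-→d1:-→d2:-→d3:-→d4:-→d5:-→d6:-→d7:-→d8:-→d9:-→d10:-→d11:-→d12:-→d13:-→d14:-→d15:-→d16:-→d17:-→d18:-→d19:-→d20:H0 -> H0
  lookup 183.77.0.3: bits 10110111010011010000 walk d0:-→d1:-→d2:-→d3:-→d4:-→d5:-→d6:-→d7:-→d8:-→d9:-→d10:-→d11:-→d12:-→d13:-→d14:-→d15:-→d16:-→d17:-→d18:-→d19:-→d20:H0 -> H0
  + 183.204.0.0/20 (H0) depth=20
  + 183.204.0.0/16 (H2) depth=16
  + 183.204.0.0/20 (H0) depth=20
  lookup 183.204.1.80: bits 1011011111001100000000010101 walk d0:-→d1:-→d2:-→d3:-→d4:-→d5:-→d6:-→d7:-→d8:-→d9:-→d10:-→d11:-→d12:-→d13:-→d14:-→d15:-→d16:H2→d17:-→d18:-→d19:-→d20:H0→d21:-→d22:-→d23:-→d24:-→d25:-→d26:-→d27:-→d28:H0 -> H0
  lookup 183.77.0.1: bits 10110111010011010000 walk d0:-→d1:-→d2:-→d3:-→d4:-→d5:-→d6:-→d7:-→d8:-→d9:-→d10:-→d11:-→d12:-→d13:-→d14:-→d15:-→d16:-→d17:-→d18:-→d19:-→d20:H0 -> H0
  + 183.77.14.88/31 (H2) depth=31
  + 183.77.14.89/32 (H1) depth=32
  del 183.204.1.80/28 (clear depth 28)
  + 183.204.1.0/24 (H2) depth=24
  + 183.77.14.0/24 (H0) depth=24
  + 0.0.0.0/0 (H2) depth=0
  lookup 183.204.1.10: bits 1011011111001100000000010 walk d0:H2→d1:-→d2:-→d3:-→d4:-→d5:-→d6:-→d7:-→d8:-→d9:-→d10:-→d11:-→d12:-→d13:-→d14:-→d15:-→d16:H2→d17:-→d18:-→d19:-→d20:H0→d21:-→d22:-→d23:-→d24:H2→d25:- -> H2
  + 183.77.0.0/20 (H2) depth=20
  del 183.77.14.0/24 (clear depth 24)
  lookup 98.98.183.244: bits ε walk d0:H2 -> H2
  lookup 183.204.1.2: bits 1011011111001100000000010 walk d0:H2→d1:-→d2:-→d3:-→d4:-→d5:-→d6:-→d7:-→d8:-→d9:-→d10:-→d11:-→d12:-→d13:-→d14:-→d15:-→d16:H2→d17:-→d18:-→d19:-→d20:H0→d21:-→d22:-→d23:-→d24:H2→d25:- -> H2
  + 183.0.0.0/8 (H0) depth=8
  lookup 183.204.0.1: bits 10110111110011000000000 walk d0:H2→d1:-→d2:-→d3:-→d4:-→d5:-→d6:-→d7:-→d8:H0→d9:-→d10:-→d11:-→d12:-→d13:-→d14:-→d15:-→d16:H2→d17:-→d18:-→d19:-→d20:H0→d21:-→d22:-→d23:- -> H0
  lookup 183.77.0.0: bits 10110111010011010000 walk d0:H2→d1:-→d2:-→d3:-→d4:-→d5:-→d6:-→d7:-→d8:H0→d9:-→d10:-→d11:-→d12:-→d13:-→d14:-→d15:-→d16:-→d17:-→d18:-→d19:-→d20:H2 -> H2
  lookup 183.204.1.16: bits 1011011111001100000000010 walk d0:H2→d1:-→d2:-→d3:-→d4:-→d5:-→d6:-→d7:-→d8:H0→d9:-→d10:-→d11:-→d12:-→d13:-→d14:-→d15:-→d16:H2→d17:-→d18:-→d19:-→d20:H0→d21:-→d22:-→d23:-→d24:H2→d25:- -> H2
  del 183.77.14.89/32 (clear depth 32)
  + 183.204.1.0/24 (H0) depth=24
  + 183.77.14.80/28 (H1) depth=28
  + 183.204.1.80/28 (H0) depth=28

== LOOKUPS ==
["H0","H0","H0","H0","H2","H2","H2","H0","H2","H2"]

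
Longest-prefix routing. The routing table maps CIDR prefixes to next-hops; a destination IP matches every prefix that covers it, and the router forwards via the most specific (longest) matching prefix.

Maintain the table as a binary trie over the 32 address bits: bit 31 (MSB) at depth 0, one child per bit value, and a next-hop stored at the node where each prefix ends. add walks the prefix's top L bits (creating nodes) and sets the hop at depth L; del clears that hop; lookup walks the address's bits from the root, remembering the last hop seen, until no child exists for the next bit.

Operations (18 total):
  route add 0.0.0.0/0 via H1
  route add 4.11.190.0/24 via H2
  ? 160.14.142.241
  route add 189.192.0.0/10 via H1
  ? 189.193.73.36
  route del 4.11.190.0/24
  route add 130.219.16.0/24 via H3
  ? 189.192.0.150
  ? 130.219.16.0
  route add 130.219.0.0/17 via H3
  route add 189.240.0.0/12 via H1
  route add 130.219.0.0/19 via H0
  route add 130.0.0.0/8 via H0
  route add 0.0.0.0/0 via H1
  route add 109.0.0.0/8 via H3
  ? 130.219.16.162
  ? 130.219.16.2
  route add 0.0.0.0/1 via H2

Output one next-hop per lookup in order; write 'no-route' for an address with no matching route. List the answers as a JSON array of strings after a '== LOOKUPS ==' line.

Apply in order:
  + 0.0.0.0/0 (H1) depth=0
  + 4.11.190.0/24 (H2) depth=24
  lookup 160.14.142.241: bits ε walk d0:H1 -> H1
  + 189.192.0.0/10 (H1) depth=10
  lookup 189.193.73.36: bits 1011110111 walk d0:H1→d1:-→d2:-→d3:-→d4:-→d5:-→d6:-→d7:-→d8:-→d9:-→d10:H1 -> H1
  del 4.11.190.0/24 (clear depth 24)
  + 130.219.16.0/24 (H3) depth=24
  lookup 189.192.0.150: bits 1011110111 walk d0:H1→d1:-→d2:-→d3:-→d4:-→d5:-→d6:-→d7:-→d8:-→d9:-→d10:H1 -> H1
  lookup 130.219.16.0: bits 100000101101101100010000 walk d0:H1→d1:-→d2:-→d3:-→d4:-→d5:-→d6:-→d7:-→d8:-→d9:-→d10:-→d11:-→d12:-→d13:-→d14:-→d15:-→d16:-→d17:-→d18:-→d19:-→d20:-→d21:-→d22:-→d23:-→d24:H3 -> H3
  + 130.219.0.0/17 (H3) depth=17
  + 189.240.0.0/12 (H1) depth=12
  + 130.219.0.0/19 (H0) depth=19
  + 130.0.0.0/8 (H0) depth=8
  + 0.0.0.0/0 (H1) depth=0
  + 109.0.0.0/8 (H3) depth=8
  lookup 130.219.16.162: bits 100000101101101100010000 walk d0:H1→d1:-→d2:-→d3:-→d4:-→d5:-→d6:-→d7:-→d8:H0→d9:-→d10:-→d11:-→d12:-→d13:-→d14:-→d15:-→d16:-→d17:H3→d18:-→d19:H0→d20:-→d21:-→d22:-→d23:-→d24:H3 -> H3
  lookup 130.219.16.2: bits 100000101101101100010000 walk d0:H1→d1:-→d2:-→d3:-→d4:-→d5:-→d6:-→d7:-→d8:H0→d9:-→d10:-→d11:-→d12:-→d13:-→d14:-→d15:-→d16:-→d17:H3→d18:-→d19:H0→d20:-→d21:-→d22:-→d23:-→d24:H3 -> H3
  + 0.0.0.0/1 (H2) depth=1

== LOOKUPS ==
["H1","H1","H1","H3","H3","H3"]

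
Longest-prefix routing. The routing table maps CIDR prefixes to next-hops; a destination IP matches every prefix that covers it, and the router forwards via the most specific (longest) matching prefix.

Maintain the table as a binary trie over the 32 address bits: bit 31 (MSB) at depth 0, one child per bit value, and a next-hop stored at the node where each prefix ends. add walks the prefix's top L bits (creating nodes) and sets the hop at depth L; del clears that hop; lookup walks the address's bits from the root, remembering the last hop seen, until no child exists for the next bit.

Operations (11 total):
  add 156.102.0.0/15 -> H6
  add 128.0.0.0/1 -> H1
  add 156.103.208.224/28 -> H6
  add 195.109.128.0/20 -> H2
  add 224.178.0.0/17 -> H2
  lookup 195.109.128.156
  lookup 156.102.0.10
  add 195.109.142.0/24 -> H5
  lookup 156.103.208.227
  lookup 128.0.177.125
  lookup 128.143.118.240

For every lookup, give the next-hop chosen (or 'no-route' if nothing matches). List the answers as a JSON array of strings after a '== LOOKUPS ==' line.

Apply in order:
  add 156.102.0.0/15 -> H6 at depth 15
  add 128.0.0.0/1 -> H1 at depth 1
  add 156.103.208.224/28 -> H6 at depth 28
  add 195.109.128.0/20 -> H2 at depth 20
  add 224.178.0.0/17 -> H2 at depth 17
  Q 195.109.128.156: descend 11000011011011011000 ; hops seen [H1,H2] ; pick H2
  Q 156.102.0.10: descend 100111000110011 ; hops seen [H1,H6] ; pick H6
  add 195.109.142.0/24 -> H5 at depth 24
  Q 156.103.208.227: descend 1001110001100111110100001110 ; hops seen [H1,H6,H6] ; pick H6
  Q 128.0.177.125: descend 100 ; hops seen [H1] ; pick H1
  Q 128.143.118.240: descend 100 ; hops seen [H1] ; pick H1

== LOOKUPS ==
["H2","H6","H6","H1","H1"]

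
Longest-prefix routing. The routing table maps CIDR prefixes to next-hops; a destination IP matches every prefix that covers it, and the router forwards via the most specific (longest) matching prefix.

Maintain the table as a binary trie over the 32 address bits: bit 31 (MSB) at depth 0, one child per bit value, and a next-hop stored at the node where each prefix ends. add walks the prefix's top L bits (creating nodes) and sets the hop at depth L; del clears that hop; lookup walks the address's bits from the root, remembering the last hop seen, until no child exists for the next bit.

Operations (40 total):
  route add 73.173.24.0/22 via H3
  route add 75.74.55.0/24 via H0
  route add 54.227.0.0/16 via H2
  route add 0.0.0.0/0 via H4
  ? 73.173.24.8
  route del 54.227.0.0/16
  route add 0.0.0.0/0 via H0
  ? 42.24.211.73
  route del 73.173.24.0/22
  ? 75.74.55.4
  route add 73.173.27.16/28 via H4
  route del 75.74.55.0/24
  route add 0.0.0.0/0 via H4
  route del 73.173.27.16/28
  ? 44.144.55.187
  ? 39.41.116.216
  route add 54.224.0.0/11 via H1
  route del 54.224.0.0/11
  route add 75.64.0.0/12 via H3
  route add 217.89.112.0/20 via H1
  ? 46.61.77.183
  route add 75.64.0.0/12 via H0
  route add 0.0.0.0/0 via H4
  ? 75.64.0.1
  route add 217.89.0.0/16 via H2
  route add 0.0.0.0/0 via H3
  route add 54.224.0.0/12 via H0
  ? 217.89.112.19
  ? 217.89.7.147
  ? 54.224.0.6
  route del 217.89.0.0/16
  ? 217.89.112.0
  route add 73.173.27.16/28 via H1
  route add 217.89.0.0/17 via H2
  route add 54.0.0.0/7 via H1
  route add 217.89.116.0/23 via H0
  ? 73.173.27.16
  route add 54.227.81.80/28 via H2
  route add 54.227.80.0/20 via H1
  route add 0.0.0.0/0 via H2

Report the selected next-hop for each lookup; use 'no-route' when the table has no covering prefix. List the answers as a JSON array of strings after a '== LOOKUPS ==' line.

Process each operation:
  add 73.173.24.0/22 -> H3 at depth 22
  add 75.74.55.0/24 -> H0 at depth 24
  add 54.227.0.0/16 -> H2 at depth 16
  add 0.0.0.0/0 -> H4 at depth 0
  lookup 73.173.24.8: bits 0100100110101101000110 walk d0:H4→d1:-→d2:-→d3:-→d4:-→d5:-→d6:-→d7:-→d8:-→d9:-→d10:-→d11:-→d12:-→d13:-→d14:-→d15:-→d16:-→d17:-→d18:-→d19:-→d20:-→d21:-→d22:H3 -> H3
  del 54.227.0.0/16 (clear depth 16)
  add 0.0.0.0/0 -> H0 at depth 0
  lookup 42.24.211.73: bits 001 walk d0:H0→d1:-→d2:-→d3:- -> H0
  del 73.173.24.0/22 (clear depth 22)
  lookup 75.74.55.4: bits 010010110100101000110111 walk d0:H0→d1:-→d2:-→d3:-→d4:-→d5:-→d6:-→d7:-→d8:-→d9:-→d10:-→d11:-→d12:-→d13:-→d14:-→d15:-→d16:-→d17:-→d18:-→d19:-→d20:-→d21:-→d22:-→d23:-→d24:H0 -> H0
  add 73.173.27.16/28 -> H4 at depth 28
  del 75.74.55.0/24 (clear depth 24)
  add 0.0.0.0/0 -> H4 at depth 0
  del 73.173.27.16/28 (clear depth 28)
  lookup 44.144.55.187: bits 001 walk d0:H4→d1:-→d2:-→d3:- -> H4
  lookup 39.41.116.216: bits 001 walk d0:H4→d1:-→d2:-→d3:- -> H4
  add 54.224.0.0/11 -> H1 at depth 11
  del 54.224.0.0/11 (clear depth 11)
  add 75.64.0.0/12 -> H3 at depth 12
  add 217.89.112.0/20 -> H1 at depth 20
  lookup 46.61.77.183: bits 001 walk d0:H4→d1:-→d2:-→d3:- -> H4
  add 75.64.0.0/12 -> H0 at depth 12
  add 0.0.0.0/0 -> H4 at depth 0
  lookup 75.64.0.1: bits 010010110100 walk d0:H4→d1:-→d2:-→d3:-→d4:-→d5:-→d6:-→d7:-→d8:-→d9:-→d10:-→d11:-→d12:H0 -> H0
  add 217.89.0.0/16 -> H2 at depth 16
  add 0.0.0.0/0 -> H3 at depth 0
  add 54.224.0.0/12 -> H0 at depth 12
  lookup 217.89.112.19: bits 11011001010110010111 walk d0:H3→d1:-→d2:-→d3:-→d4:-→d5:-→d6:-→d7:-→d8:-→d9:-→d10:-→d11:-→d12:-→d13:-→d14:-→d15:-→d16:H2→d17:-→d18:-→d19:-→d20:H1 -> H1
  lookup 217.89.7.147: bits 11011001010110010 walk d0:H3→d1:-→d2:-→d3:-→d4:-→d5:-→d6:-→d7:-→d8:-→d9:-→d10:-→d11:-→d12:-→d13:-→d14:-→d15:-→d16:H2→d17:- -> H2
  lookup 54.224.0.6: bits 00110110111000 walk d0:H3→d1:-→d2:-→d3:-→d4:-→d5:-→d6:-→d7:-→d8:-→d9:-→d10:-→d11:-→d12:H0→d13:-→d14:- -> H0
  del 217.89.0.0/16 (clear depth 16)
  lookup 217.89.112.0: bits 11011001010110010111 walk d0:H3→d1:-→d2:-→d3:-→d4:-→d5:-→d6:-→d7:-→d8:-→d9:-→d10:-→d11:-→d12:-→d13:-→d14:-→d15:-→d16:-→d17:-→d18:-→d19:-→d20:H1 -> H1
  add 73.173.27.16/28 -> H1 at depth 28
  add 217.89.0.0/17 -> H2 at depth 17
  add 54.0.0.0/7 -> H1 at depth 7
  add 217.89.116.0/23 -> H0 at depth 23
  lookup 73.173.27.16: bits 0100100110101101000110110001 walk d0:H3→d1:-→d2:-→d3:-→d4:-→d5:-→d6:-→d7:-→d8:-→d9:-→d10:-→d11:-→d12:-→d13:-→d14:-→d15:-→d16:-→d17:-→d18:-→d19:-→d20:-→d21:-→d22:-→d23:-→d24:-→d25:-→d26:-→d27:-→d28:H1 -> H1
  add 54.227.81.80/28 -> H2 at depth 28
  add 54.227.80.0/20 -> H1 at depth 20
  add 0.0.0.0/0 -> H2 at depth 0

== LOOKUPS ==
["H3","H0","H0","H4","H4","H4","H0","H1","H2","H0","H1","H1"]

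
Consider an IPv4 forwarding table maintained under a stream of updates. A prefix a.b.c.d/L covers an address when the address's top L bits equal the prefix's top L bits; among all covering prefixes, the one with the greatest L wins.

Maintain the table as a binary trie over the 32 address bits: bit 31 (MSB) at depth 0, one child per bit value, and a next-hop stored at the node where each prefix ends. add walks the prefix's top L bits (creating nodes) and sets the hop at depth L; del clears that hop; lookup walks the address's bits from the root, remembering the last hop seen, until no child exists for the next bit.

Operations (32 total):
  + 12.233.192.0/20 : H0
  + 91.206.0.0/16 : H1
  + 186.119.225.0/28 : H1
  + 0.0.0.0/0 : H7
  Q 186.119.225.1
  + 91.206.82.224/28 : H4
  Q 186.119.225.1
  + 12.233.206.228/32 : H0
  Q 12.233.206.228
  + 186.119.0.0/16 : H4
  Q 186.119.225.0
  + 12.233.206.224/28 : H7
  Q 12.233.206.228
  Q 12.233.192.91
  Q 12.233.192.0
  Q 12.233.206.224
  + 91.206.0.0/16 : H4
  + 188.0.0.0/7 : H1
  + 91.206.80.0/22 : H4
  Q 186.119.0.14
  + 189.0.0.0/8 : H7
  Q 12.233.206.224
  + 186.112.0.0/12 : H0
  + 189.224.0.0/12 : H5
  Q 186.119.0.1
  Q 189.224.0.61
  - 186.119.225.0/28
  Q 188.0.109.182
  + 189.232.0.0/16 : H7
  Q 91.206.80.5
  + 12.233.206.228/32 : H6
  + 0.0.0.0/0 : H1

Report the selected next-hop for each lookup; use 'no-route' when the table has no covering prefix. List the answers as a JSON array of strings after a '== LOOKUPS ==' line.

Apply in order:
  add 12.233.192.0/20 -> H0 at depth 20
  add 91.206.0.0/16 -> H1 at depth 16
  add 186.119.225.0/28 -> H1 at depth 28
  add 0.0.0.0/0 -> H7 at depth 0
  ? 186.119.225.1  path d0:H7→d1:-→d2:-→d3:-→d4:-→d5:-→d6:-→d7:-→d8:-→d9:-→d10:-→d11:-→d12:-→d13:-→d14:-→d15:-→d16:-→d17:-→d18:-→d19:-→d20:-→d21:-→d22:-→d23:-→d24:-→d25:-→d26:-→d27:-→d28:H1  best=H1
  add 91.206.82.224/28 -> H4 at depth 28
  ? 186.119.225.1  path d0:H7→d1:-→d2:-→d3:-→d4:-→d5:-→d6:-→d7:-→d8:-→d9:-→d10:-→d11:-→d12:-→d13:-→d14:-→d15:-→d16:-→d17:-→d18:-→d19:-→d20:-→d21:-→d22:-→d23:-→d24:-→d25:-→d26:-→d27:-→d28:H1  best=H1
  add 12.233.206.228/32 -> H0 at depth 32
  ? 12.233.206.228  path d0:H7→d1:-→d2:-→d3:-→d4:-→d5:-→d6:-→d7:-→d8:-→d9:-→d10:-→d11:-→d12:-→d13:-→d14:-→d15:-→d16:-→d17:-→d18:-→d19:-→d20:H0→d21:-→d22:-→d23:-→d24:-→d25:-→d26:-→d27:-→d28:-→d29:-→d30:-→d31:-→d32:H0  best=H0
  add 186.119.0.0/16 -> H4 at depth 16
  ? 186.119.225.0  path d0:H7→d1:-→d2:-→d3:-→d4:-→d5:-→d6:-→d7:-→d8:-→d9:-→d10:-→d11:-→d12:-→d13:-→d14:-→d15:-→d16:H4→d17:-→d18:-→d19:-→d20:-→d21:-→d22:-→d23:-→d24:-→d25:-→d26:-→d27:-→d28:H1  best=H1
  add 12.233.206.224/28 -> H7 at depth 28
  ? 12.233.206.228  path d0:H7→d1:-→d2:-→d3:-→d4:-→d5:-→d6:-→d7:-→d8:-→d9:-→d10:-→d11:-→d12:-→d13:-→d14:-→d15:-→d16:-→d17:-→d18:-→d19:-→d20:H0→d21:-→d22:-→d23:-→d24:-→d25:-→d26:-→d27:-→d28:H7→d29:-→d30:-→d31:-→d32:H0  best=H0
  ? 12.233.192.91  path d0:H7→d1:-→d2:-→d3:-→d4:-→d5:-→d6:-→d7:-→d8:-→d9:-→d10:-→d11:-→d12:-→d13:-→d14:-→d15:-→d16:-→d17:-→d18:-→d19:-→d20:H0  best=H0
  ? 12.233.192.0  path d0:H7→d1:-→d2:-→d3:-→d4:-→d5:-→d6:-→d7:-→d8:-→d9:-→d10:-→d11:-→d12:-→d13:-→d14:-→d15:-→d16:-→d17:-→d18:-→d19:-→d20:H0  best=H0
  ? 12.233.206.224  path d0:H7→d1:-→d2:-→d3:-→d4:-→d5:-→d6:-→d7:-→d8:-→d9:-→d10:-→d11:-→d12:-→d13:-→d14:-→d15:-→d16:-→d17:-→d18:-→d19:-→d20:H0→d21:-→d22:-→d23:-→d24:-→d25:-→d26:-→d27:-→d28:H7→d29:-  best=H7
  add 91.206.0.0/16 -> H4 at depth 16
  add 188.0.0.0/7 -> H1 at depth 7
  add 91.206.80.0/22 -> H4 at depth 22
  ? 186.119.0.14  path d0:H7→d1:-→d2:-→d3:-→d4:-→d5:-→d6:-→d7:-→d8:-→d9:-→d10:-→d11:-→d12:-→d13:-→d14:-→d15:-→d16:H4  best=H4
  add 189.0.0.0/8 -> H7 at depth 8
  ? 12.233.206.224  path d0:H7→d1:-→d2:-→d3:-→d4:-→d5:-→d6:-→d7:-→d8:-→d9:-→d10:-→d11:-→d12:-→d13:-→d14:-→d15:-→d16:-→d17:-→d18:-→d19:-→d20:H0→d21:-→d22:-→d23:-→d24:-→d25:-→d26:-→d27:-→d28:H7→d29:-  best=H7
  add 186.112.0.0/12 -> H0 at depth 12
  add 189.224.0.0/12 -> H5 at depth 12
  ? 186.119.0.1  path d0:H7→d1:-→d2:-→d3:-→d4:-→d5:-→d6:-→d7:-→d8:-→d9:-→d10:-→d11:-→d12:H0→d13:-→d14:-→d15:-→d16:H4  best=H4
  ? 189.224.0.61  path d0:H7→d1:-→d2:-→d3:-→d4:-→d5:-→d6:-→d7:H1→d8:H7→d9:-→d10:-→d11:-→d12:H5  best=H5
  del 186.119.225.0/28 (clear depth 28)
  ? 188.0.109.182  path d0:H7→d1:-→d2:-→d3:-→d4:-→d5:-→d6:-→d7:H1  best=H1
  add 189.232.0.0/16 -> H7 at depth 16
  ? 91.206.80.5  path d0:H7→d1:-→d2:-→d3:-→d4:-→d5:-→d6:-→d7:-→d8:-→d9:-→d10:-→d11:-→d12:-→d13:-→d14:-→d15:-→d16:H4→d17:-→d18:-→d19:-→d20:-→d21:-→d22:H4  best=H4
  add 12.233.206.228/32 -> H6 at depth 32
  add 0.0.0.0/0 -> H1 at depth 0

== LOOKUPS ==
["H1","H1","H0","H1","H0","H0","H0","H7","H4","H7","H4","H5","H1","H4"]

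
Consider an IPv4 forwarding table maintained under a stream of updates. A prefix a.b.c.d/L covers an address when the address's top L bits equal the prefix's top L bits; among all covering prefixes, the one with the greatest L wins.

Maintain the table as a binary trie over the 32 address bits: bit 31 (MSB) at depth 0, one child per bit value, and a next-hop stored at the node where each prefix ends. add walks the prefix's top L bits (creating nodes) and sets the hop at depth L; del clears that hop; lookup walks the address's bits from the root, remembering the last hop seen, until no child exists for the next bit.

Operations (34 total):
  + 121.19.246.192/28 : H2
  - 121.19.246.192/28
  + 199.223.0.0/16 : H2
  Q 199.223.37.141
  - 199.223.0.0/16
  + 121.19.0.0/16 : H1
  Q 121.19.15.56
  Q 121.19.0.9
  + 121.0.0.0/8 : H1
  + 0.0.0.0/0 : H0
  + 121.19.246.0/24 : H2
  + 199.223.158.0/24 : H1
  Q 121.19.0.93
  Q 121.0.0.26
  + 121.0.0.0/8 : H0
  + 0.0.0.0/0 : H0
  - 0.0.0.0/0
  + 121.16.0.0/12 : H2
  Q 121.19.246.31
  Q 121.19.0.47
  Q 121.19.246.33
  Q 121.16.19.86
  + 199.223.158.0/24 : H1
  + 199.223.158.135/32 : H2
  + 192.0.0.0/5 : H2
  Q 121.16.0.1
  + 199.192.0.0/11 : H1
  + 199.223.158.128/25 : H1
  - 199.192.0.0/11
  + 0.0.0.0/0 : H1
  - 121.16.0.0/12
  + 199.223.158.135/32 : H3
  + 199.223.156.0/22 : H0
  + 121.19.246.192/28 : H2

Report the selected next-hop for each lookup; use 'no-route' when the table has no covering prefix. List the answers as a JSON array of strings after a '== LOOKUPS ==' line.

Apply in order:
  add 121.19.246.192/28 -> H2 at depth 28
  del 121.19.246.192/28 (clear depth 28)
  add 199.223.0.0/16 -> H2 at depth 16
  Q 199.223.37.141: descend 1100011111011111 ; hops seen [H2] ; pick H2
  del 199.223.0.0/16 (clear depth 16)
  add 121.19.0.0/16 -> H1 at depth 16
  Q 121.19.15.56: descend 0111100100010011 ; hops seen [H1] ; pick H1
  Q 121.19.0.9: descend 0111100100010011 ; hops seen [H1] ; pick H1
  add 121.0.0.0/8 -> H1 at depth 8
  add 0.0.0.0/0 -> H0 at depth 0
  add 121.19.246.0/24 -> H2 at depth 24
  add 199.223.158.0/24 -> H1 at depth 24
  Q 121.19.0.93: descend 0111100100010011 ; hops seen [H0,H1,H1] ; pick H1
  Q 121.0.0.26: descend 01111001000 ; hops seen [H0,H1] ; pick H1
  add 121.0.0.0/8 -> H0 at depth 8
  add 0.0.0.0/0 -> H0 at depth 0
  del 0.0.0.0/0 (clear depth 0)
  add 121.16.0.0/12 -> H2 at depth 12
  Q 121.19.246.31: descend 011110010001001111110110 ; hops seen [H0,H2,H1,H2] ; pick H2
  Q 121.19.0.47: descend 0111100100010011 ; hops seen [H0,H2,H1] ; pick H1
  Q 121.19.246.33: descend 011110010001001111110110 ; hops seen [H0,H2,H1,H2] ; pick H2
  Q 121.16.19.86: descend 01111001000100 ; hops seen [H0,H2] ; pick H2
  add 199.223.158.0/24 -> H1 at depth 24
  add 199.223.158.135/32 -> H2 at depth 32
  add 192.0.0.0/5 -> H2 at depth 5
  Q 121.16.0.1: descend 01111001000100 ; hops seen [H0,H2] ; pick H2
  add 199.192.0.0/11 -> H1 at depth 11
  add 199.223.158.128/25 -> H1 at depth 25
  del 199.192.0.0/11 (clear depth 11)
  add 0.0.0.0/0 -> H1 at depth 0
  del 121.16.0.0/12 (clear depth 12)
  add 199.223.158.135/32 -> H3 at depth 32
  add 199.223.156.0/22 -> H0 at depth 22
  add 121.19.246.192/28 -> H2 at depth 28

== LOOKUPS ==
["H2","H1","H1","H1","H1","H2","H1","H2","H2","H2"]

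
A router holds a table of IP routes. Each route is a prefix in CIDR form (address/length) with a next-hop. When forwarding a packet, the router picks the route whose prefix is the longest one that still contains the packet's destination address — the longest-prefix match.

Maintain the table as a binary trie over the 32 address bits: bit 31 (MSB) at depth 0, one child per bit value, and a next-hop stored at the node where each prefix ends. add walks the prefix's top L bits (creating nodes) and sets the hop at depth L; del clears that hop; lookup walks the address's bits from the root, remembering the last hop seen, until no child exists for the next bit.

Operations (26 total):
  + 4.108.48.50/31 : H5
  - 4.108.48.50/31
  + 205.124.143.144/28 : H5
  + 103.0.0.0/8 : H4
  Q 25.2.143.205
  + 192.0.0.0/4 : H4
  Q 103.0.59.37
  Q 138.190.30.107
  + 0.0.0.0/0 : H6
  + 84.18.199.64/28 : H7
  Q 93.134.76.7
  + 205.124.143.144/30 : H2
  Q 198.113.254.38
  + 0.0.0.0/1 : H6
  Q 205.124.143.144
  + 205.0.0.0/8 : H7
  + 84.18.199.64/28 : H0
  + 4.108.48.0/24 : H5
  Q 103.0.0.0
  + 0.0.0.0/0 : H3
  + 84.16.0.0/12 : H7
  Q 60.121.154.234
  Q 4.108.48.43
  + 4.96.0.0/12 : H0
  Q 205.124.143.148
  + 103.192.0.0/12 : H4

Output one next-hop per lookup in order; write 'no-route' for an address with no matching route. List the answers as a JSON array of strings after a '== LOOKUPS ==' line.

Trace:
  add 4.108.48.50/31 -> H5 at depth 31
  - 4.108.48.50/31 clear@31
  add 205.124.143.144/28 -> H5 at depth 28
  add 103.0.0.0/8 -> H4 at depth 8
  lookup 25.2.143.205: bits 000 walk d0:-→d1:-→d2:-→d3:- -> no-route
  add 192.0.0.0/4 -> H4 at depth 4
  lookup 103.0.59.37: bits 01100111 walk d0:-→d1:-→d2:-→d3:-→d4:-→d5:-→d6:-→d7:-→d8:H4 -> H4
  lookup 138.190.30.107: bits 1 walk d0:-→d1:- -> no-route
  add 0.0.0.0/0 -> H6 at depth 0
  add 84.18.199.64/28 -> H7 at depth 28
  lookup 93.134.76.7: bits 0101 walk d0:H6→d1:-→d2:-→d3:-→d4:- -> H6
  add 205.124.143.144/30 -> H2 at depth 30
  lookup 198.113.254.38: bits 1100 walk d0:H6→d1:-→d2:-→d3:-→d4:H4 -> H4
  add 0.0.0.0/1 -> H6 at depth 1
  lookup 205.124.143.144: bits 110011010111110010001111100100 walk d0:H6→d1:-→d2:-→d3:-→d4:H4→d5:-→d6:-→d7:-→d8:-→d9:-→d10:-→d11:-→d12:-→d13:-→d14:-→d15:-→d16:-→d17:-→d18:-→d19:-→d20:-→d21:-→d22:-→d23:-→d24:-→d25:-→d26:-→d27:-→d28:H5→d29:-→d30:H2 -> H2
  add 205.0.0.0/8 -> H7 at depth 8
  add 84.18.199.64/28 -> H0 at depth 28
  add 4.108.48.0/24 -> H5 at depth 24
  lookup 103.0.0.0: bits 01100111 walk d0:H6→d1:H6→d2:-→d3:-→d4:-→d5:-→d6:-→d7:-→d8:H4 -> H4
  add 0.0.0.0/0 -> H3 at depth 0
  add 84.16.0.0/12 -> H7 at depth 12
  lookup 60.121.154.234: bits 00 walk d0:H3→d1:H6→d2:- -> H6
  lookup 4.108.48.43: bits 000001000110110000110000001 walk d0:H3→d1:H6→d2:-→d3:-→d4:-→d5:-→d6:-→d7:-→d8:-→d9:-→d10:-→d11:-→d12:-→d13:-→d14:-→d15:-→d16:-→d17:-→d18:-→d19:-→d20:-→d21:-→d22:-→d23:-→d24:H5→d25:-→d26:-→d27:- -> H5
  add 4.96.0.0/12 -> H0 at depth 12
  lookup 205.124.143.148: bits 11001101011111001000111110010 walk d0:H3→d1:-→d2:-→d3:-→d4:H4→d5:-→d6:-→d7:-→d8:H7→d9:-→d10:-→d11:-→d12:-→d13:-→d14:-→d15:-→d16:-→d17:-→d18:-→d19:-→d20:-→d21:-→d22:-→d23:-→d24:-→d25:-→d26:-→d27:-→d28:H5→d29:- -> H5
  add 103.192.0.0/12 -> H4 at depth 12

== LOOKUPS ==
["no-route","H4","no-route","H6","H4","H2","H4","H6","H5","H5"]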